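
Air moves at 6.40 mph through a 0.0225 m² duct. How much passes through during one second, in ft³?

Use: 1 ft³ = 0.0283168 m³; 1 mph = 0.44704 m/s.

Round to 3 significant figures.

6.40 mph × 0.44704 = 2.86106 m/s
V = v × A × t = 2.86106 m/s × 0.0225 m² × 1 s = 0.0643738 m³
0.0643738 m³ ÷ (0.0283168 m³/ft³) = 2.27334 ft³

2.27 ft³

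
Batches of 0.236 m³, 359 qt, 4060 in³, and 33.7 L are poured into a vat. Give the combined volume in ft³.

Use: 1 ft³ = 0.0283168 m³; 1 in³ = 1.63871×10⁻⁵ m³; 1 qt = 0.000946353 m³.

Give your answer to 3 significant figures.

23.9 ft³

0.236 m³ (already m³)
359 qt × 0.000946353 = 0.339741 m³
4060 in³ × 1.63871×10⁻⁵ = 0.0665316 m³
33.7 L × 0.001 = 0.0337 m³
Sum: 0.236 + 0.339741 + 0.0665316 + 0.0337 = 0.675973 m³
In ft³: 0.675973 / 0.0283168 = 23.8718 ft³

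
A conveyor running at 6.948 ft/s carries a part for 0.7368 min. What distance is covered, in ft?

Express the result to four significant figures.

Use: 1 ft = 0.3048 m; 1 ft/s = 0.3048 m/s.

307.2 ft

6.948 ft/s × 0.3048 → 2.11775 m/s
0.7368 min × 60 → 44.208 s
d = v × t = 2.11775 m/s × 44.208 s = 93.6215 m
93.6215 m ÷ (0.3048 m/ft) = 307.157 ft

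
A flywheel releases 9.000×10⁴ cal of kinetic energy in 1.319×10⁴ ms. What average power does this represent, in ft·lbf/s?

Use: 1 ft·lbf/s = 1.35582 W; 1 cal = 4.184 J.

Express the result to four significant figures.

9.000×10⁴ cal × 4.184 = 376560 J
1.319×10⁴ ms × 0.001 = 13.19 s
P = E / t = 376560 J / 13.19 s = 28548.9 W
28548.9 W ÷ (1.35582 W/ft·lbf/s) = 21056.6 ft·lbf/s

2.106×10⁴ ft·lbf/s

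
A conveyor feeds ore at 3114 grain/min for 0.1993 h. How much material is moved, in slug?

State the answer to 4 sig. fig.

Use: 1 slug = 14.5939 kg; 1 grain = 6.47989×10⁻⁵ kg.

3114 grain/min → 0.00336306 kg/s
0.1993 h → 717.48 s
m = ṁ × t = 0.00336306 × 717.48 = 2.41293 kg
In slug: 2.41293 / 14.5939 = 0.165338 slug

0.1653 slug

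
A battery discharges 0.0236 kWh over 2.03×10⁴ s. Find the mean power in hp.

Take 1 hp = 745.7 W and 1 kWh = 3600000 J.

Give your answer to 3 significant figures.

0.0236 kWh × 3600000 = 84960 J
P = E / t = 84960 J / 20300 s = 4.18522 W
4.18522 W ÷ (745.7 W/hp) = 0.00561247 hp

0.00561 hp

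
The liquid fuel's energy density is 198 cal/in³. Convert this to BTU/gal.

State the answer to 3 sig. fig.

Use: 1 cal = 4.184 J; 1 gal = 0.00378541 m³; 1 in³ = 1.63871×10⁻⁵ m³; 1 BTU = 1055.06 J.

181 BTU/gal

198 cal/in³ × 4.184 J/cal ÷ 1.63871×10⁻⁵ m³/in³ = 5.05539×10⁷ J/m³
5.05539×10⁷ J/m³ ÷ 1055.06 J/BTU × 0.00378541 m³/gal = 181.38 BTU/gal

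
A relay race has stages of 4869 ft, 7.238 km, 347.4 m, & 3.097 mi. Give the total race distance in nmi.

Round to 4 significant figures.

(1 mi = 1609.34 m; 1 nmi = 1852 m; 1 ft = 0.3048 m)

7.588 nmi

4869 ft × 0.3048 = 1484.07 m
7.238 km × 1000 = 7238 m
347.4 m (already m)
3.097 mi × 1609.34 = 4984.13 m
Total: 1484.07 + 7238 + 347.4 + 4984.13 = 14053.6 m
In nmi: 14053.6 / 1852 = 7.58834 nmi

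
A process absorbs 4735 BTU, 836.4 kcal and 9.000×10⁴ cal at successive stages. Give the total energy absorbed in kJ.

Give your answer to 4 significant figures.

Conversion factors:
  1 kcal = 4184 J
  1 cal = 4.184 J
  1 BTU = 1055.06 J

8872 kJ

4735 BTU × 1055.06 = 4.99571×10⁶ J
836.4 kcal × 4184 = 3.4995×10⁶ J
9.000×10⁴ cal × 4.184 = 376560 J
Combined: 4.99571×10⁶ + 3.4995×10⁶ + 376560 = 8.87177×10⁶ J
In kJ: 8.87177×10⁶ / 1000 = 8871.77 kJ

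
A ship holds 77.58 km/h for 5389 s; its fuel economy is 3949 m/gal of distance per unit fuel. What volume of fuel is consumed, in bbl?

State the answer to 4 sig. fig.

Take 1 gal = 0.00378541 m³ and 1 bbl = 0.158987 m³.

77.58 km/h → 21.55 m/s
d = v × t = 21.55 × 5389 = 116133 m
3949 m/gal → 1.04322×10⁶ m/m³
V = d / (distance per unit fuel) = 116133 / 1.04322×10⁶ = 0.111322 m³
In bbl: 0.111322 / 0.158987 = 0.700196 bbl

0.7002 bbl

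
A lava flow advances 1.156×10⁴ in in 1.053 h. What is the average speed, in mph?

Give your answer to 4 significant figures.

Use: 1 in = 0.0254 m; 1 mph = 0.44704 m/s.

0.1733 mph

1.156×10⁴ in × 0.0254 → 293.624 m
1.053 h × 3600 → 3790.8 s
v = d / t = 293.624 m / 3790.8 s = 0.077457 m/s
0.077457 m/s ÷ (0.44704 m/s/mph) = 0.173266 mph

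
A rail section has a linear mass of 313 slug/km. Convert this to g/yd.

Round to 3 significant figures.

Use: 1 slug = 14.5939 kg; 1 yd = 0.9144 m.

4180 g/yd

313 slug/km × 14.5939 kg/slug ÷ 1000 m/km = 4.56789 kg/m
4.56789 kg/m ÷ 0.001 kg/g × 0.9144 m/yd = 4176.88 g/yd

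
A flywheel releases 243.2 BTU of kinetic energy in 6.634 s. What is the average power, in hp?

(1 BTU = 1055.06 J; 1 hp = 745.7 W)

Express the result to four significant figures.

243.2 BTU × 1055.06 = 256591 J
P = E / t = 256591 J / 6.634 s = 38678.2 W
38678.2 W ÷ (745.7 W/hp) = 51.8683 hp

51.87 hp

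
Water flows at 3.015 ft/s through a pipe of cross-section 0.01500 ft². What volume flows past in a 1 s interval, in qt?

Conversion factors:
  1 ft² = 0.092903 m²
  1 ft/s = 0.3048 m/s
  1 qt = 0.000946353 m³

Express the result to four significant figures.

3.015 ft/s × 0.3048 → 0.918972 m/s
0.01500 ft² × 0.092903 → 0.00139354 m²
V = v × A × t = 0.918972 m/s × 0.00139354 m² × 1 s = 0.00128062 m³
0.00128062 m³ ÷ (0.000946353 m³/qt) = 1.35322 qt

1.353 qt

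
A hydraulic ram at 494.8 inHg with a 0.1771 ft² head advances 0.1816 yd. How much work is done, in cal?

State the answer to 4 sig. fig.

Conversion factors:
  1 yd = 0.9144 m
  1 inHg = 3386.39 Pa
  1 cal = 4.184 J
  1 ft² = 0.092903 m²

1094 cal

494.8 inHg → 1.67559×10⁶ Pa
0.1771 ft² → 0.0164531 m²
F = P × A = 1.67559×10⁶ × 0.0164531 = 27568.6 N
0.1816 yd → 0.166055 m
W = F × d = 27568.6 × 0.166055 = 4577.9 J
In cal: 4577.9 / 4.184 = 1094.14 cal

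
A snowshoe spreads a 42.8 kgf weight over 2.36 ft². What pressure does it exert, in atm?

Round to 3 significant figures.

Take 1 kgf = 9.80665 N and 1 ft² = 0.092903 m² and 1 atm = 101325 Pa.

42.8 kgf × 9.80665 → 419.725 N
2.36 ft² × 0.092903 → 0.219251 m²
P = F / A = 419.725 N / 0.219251 m² = 1914.36 Pa
1914.36 Pa ÷ (101325 Pa/atm) = 0.0188933 atm

0.0189 atm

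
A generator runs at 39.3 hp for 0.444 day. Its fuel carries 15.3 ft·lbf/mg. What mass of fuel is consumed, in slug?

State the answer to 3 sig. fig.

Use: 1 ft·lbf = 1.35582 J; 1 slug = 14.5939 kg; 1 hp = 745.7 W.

3.71 slug

39.3 hp → 29306 W
0.444 day → 38361.6 s
E = P × t = 29306 × 38361.6 = 1.12423×10⁹ J
15.3 ft·lbf/mg → 2.0744×10⁷ J/kg
m = E / e_s = 1.12423×10⁹ / 2.0744×10⁷ = 54.1954 kg
In slug: 54.1954 / 14.5939 = 3.71357 slug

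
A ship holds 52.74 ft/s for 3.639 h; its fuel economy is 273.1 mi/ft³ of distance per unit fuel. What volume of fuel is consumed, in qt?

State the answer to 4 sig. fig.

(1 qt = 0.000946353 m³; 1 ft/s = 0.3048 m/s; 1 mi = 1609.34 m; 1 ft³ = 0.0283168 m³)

52.74 ft/s → 16.0752 m/s
3.639 h → 13100.4 s
d = v × t = 16.0752 × 13100.4 = 210592 m
273.1 mi/ft³ → 1.55212×10⁷ m/m³
V = d / (distance per unit fuel) = 210592 / 1.55212×10⁷ = 0.013568 m³
In qt: 0.013568 / 0.000946353 = 14.3371 qt

14.34 qt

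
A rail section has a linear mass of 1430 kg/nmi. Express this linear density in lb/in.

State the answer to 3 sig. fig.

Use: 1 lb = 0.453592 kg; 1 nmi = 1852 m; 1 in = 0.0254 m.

0.0432 lb/in

1430 kg/nmi ÷ 1852 m/nmi = 0.772138 kg/m
0.772138 kg/m ÷ 0.453592 kg/lb × 0.0254 m/in = 0.0432378 lb/in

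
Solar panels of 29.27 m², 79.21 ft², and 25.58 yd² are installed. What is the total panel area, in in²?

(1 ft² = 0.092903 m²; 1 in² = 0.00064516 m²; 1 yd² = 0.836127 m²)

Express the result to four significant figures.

29.27 m² (already m²)
79.21 ft² × 0.092903 = 7.35885 m²
25.58 yd² × 0.836127 = 21.3881 m²
Combined: 29.27 + 7.35885 + 21.3881 = 58.017 m²
In in²: 58.017 / 0.00064516 = 89926.5 in²

8.993×10⁴ in²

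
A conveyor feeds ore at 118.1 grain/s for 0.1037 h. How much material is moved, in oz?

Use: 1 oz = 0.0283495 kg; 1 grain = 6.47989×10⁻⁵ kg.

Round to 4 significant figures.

118.1 grain/s → 0.00765275 kg/s
0.1037 h → 373.32 s
m = ṁ × t = 0.00765275 × 373.32 = 2.85692 kg
In oz: 2.85692 / 0.0283495 = 100.775 oz

100.8 oz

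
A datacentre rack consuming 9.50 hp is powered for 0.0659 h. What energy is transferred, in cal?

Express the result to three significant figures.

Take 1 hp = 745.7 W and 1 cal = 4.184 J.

9.50 hp × 745.7 = 7084.15 W
0.0659 h × 3600 = 237.24 s
E = P × t = 7084.15 W × 237.24 s = 1.68064×10⁶ J
1.68064×10⁶ J ÷ (4.184 J/cal) = 401683 cal

4.02×10⁵ cal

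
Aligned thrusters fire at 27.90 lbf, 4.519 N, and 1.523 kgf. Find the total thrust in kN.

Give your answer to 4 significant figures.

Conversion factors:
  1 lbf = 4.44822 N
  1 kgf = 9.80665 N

27.90 lbf × 4.44822 → 124.105 N
4.519 N (already N)
1.523 kgf × 9.80665 → 14.9355 N
Total: 124.105 + 4.519 + 14.9355 = 143.56 N
In kN: 143.56 / 1000 = 0.14356 kN

0.1436 kN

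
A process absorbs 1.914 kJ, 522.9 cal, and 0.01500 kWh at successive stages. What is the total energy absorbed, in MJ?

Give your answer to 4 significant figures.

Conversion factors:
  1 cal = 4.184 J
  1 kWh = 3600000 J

0.05810 MJ

1.914 kJ × 1000 → 1914 J
522.9 cal × 4.184 → 2187.81 J
0.01500 kWh × 3600000 → 54000 J
Sum: 1914 + 2187.81 + 54000 = 58101.8 J
In MJ: 58101.8 / 1000000 = 0.0581018 MJ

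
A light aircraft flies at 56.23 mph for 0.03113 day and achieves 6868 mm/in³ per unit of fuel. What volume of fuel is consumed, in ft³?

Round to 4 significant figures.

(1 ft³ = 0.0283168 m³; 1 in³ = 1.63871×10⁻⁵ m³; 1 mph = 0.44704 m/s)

56.23 mph → 25.1371 m/s
0.03113 day → 2689.63 s
d = v × t = 25.1371 × 2689.63 = 67609.5 m
6868 mm/in³ → 419110 m/m³
V = d / (distance per unit fuel) = 67609.5 / 419110 = 0.161317 m³
In ft³: 0.161317 / 0.0283168 = 5.69687 ft³

5.697 ft³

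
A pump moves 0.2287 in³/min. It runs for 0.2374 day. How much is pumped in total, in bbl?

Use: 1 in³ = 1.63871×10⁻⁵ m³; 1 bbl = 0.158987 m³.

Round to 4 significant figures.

0.2287 in³/min → 6.24622×10⁻⁸ m³/s
0.2374 day → 20511.4 s
V = Q × t = 6.24622×10⁻⁸ × 20511.4 = 0.00128119 m³
In bbl: 0.00128119 / 0.158987 = 0.00805846 bbl

0.008058 bbl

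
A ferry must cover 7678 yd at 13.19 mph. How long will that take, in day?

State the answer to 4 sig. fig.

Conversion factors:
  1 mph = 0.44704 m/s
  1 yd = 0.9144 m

0.01378 day

7678 yd × 0.9144 → 7020.76 m
13.19 mph × 0.44704 → 5.89646 m/s
t = d / v = 7020.76 m / 5.89646 m/s = 1190.67 s
1190.67 s ÷ (86400 s/day) = 0.0137809 day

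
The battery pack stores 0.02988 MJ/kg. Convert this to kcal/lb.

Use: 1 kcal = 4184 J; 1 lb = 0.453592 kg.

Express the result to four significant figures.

0.02988 MJ/kg × 1000000 J/MJ = 29880 J/kg
29880 J/kg ÷ 4184 J/kcal × 0.453592 kg/lb = 3.23932 kcal/lb

3.239 kcal/lb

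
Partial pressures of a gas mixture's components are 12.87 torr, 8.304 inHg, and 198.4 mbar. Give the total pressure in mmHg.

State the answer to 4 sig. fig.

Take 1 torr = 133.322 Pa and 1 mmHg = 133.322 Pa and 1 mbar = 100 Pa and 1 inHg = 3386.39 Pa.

372.6 mmHg

12.87 torr × 133.322 → 1715.85 Pa
8.304 inHg × 3386.39 → 28120.6 Pa
198.4 mbar × 100 → 19840 Pa
Combined: 1715.85 + 28120.6 + 19840 = 49676.4 Pa
In mmHg: 49676.4 / 133.322 = 372.605 mmHg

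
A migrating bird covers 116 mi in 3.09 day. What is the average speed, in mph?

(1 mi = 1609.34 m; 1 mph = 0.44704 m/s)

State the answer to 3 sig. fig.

1.56 mph

116 mi × 1609.34 = 186683 m
3.09 day × 86400 = 266976 s
v = d / t = 186683 m / 266976 s = 0.69925 m/s
0.69925 m/s ÷ (0.44704 m/s/mph) = 1.56418 mph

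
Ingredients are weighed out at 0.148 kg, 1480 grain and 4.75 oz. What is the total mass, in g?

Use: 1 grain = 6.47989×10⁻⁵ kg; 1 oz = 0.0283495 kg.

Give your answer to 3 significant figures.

0.148 kg (already kg)
1480 grain × 6.47989×10⁻⁵ = 0.0959024 kg
4.75 oz × 0.0283495 = 0.13466 kg
Total: 0.148 + 0.0959024 + 0.13466 = 0.378562 kg
In g: 0.378562 / 0.001 = 378.562 g

379 g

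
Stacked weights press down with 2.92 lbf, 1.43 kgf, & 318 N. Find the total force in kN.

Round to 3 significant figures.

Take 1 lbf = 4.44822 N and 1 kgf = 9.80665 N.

0.345 kN

2.92 lbf × 4.44822 = 12.9888 N
1.43 kgf × 9.80665 = 14.0235 N
318 N (already N)
Total: 12.9888 + 14.0235 + 318 = 345.012 N
In kN: 345.012 / 1000 = 0.345012 kN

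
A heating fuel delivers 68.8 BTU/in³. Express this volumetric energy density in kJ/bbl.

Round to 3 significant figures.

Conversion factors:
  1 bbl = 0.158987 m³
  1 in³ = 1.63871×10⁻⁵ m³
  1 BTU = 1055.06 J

68.8 BTU/in³ × 1055.06 J/BTU ÷ 1.63871×10⁻⁵ m³/in³ = 4.42959×10⁹ J/m³
4.42959×10⁹ J/m³ ÷ 1000 J/kJ × 0.158987 m³/bbl = 704247 kJ/bbl

7.04×10⁵ kJ/bbl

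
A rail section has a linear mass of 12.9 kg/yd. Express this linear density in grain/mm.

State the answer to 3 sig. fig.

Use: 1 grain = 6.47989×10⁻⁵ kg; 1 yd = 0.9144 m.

218 grain/mm

12.9 kg/yd ÷ 0.9144 m/yd = 14.1076 kg/m
14.1076 kg/m ÷ 6.47989×10⁻⁵ kg/grain × 0.001 m/mm = 217.714 grain/mm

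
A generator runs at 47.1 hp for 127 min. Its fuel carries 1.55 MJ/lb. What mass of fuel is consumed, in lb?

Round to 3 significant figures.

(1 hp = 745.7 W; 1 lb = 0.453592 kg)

47.1 hp → 35122.5 W
127 min → 7620 s
E = P × t = 35122.5 × 7620 = 2.67633×10⁸ J
1.55 MJ/lb → 3.41717×10⁶ J/kg
m = E / e_s = 2.67633×10⁸ / 3.41717×10⁶ = 78.3201 kg
In lb: 78.3201 / 0.453592 = 172.666 lb

173 lb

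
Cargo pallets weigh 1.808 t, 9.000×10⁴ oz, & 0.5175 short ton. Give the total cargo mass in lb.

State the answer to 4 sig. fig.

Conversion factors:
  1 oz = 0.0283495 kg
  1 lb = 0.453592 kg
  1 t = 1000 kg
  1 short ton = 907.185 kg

1.808 t × 1000 → 1808 kg
9.000×10⁴ oz × 0.0283495 → 2551.46 kg
0.5175 short ton × 907.185 → 469.468 kg
Combined: 1808 + 2551.46 + 469.468 = 4828.93 kg
In lb: 4828.93 / 0.453592 = 10646 lb

1.065×10⁴ lb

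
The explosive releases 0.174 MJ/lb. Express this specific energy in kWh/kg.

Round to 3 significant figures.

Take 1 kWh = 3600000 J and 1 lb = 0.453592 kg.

0.107 kWh/kg

0.174 MJ/lb × 1000000 J/MJ ÷ 0.453592 kg/lb = 383605 J/kg
383605 J/kg ÷ 3600000 J/kWh = 0.106557 kWh/kg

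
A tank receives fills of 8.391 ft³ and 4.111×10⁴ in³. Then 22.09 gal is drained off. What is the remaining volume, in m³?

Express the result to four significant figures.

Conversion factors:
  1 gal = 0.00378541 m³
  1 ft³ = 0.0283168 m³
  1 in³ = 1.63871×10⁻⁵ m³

0.8277 m³

8.391 ft³ × 0.0283168 → 0.237606 m³
4.111×10⁴ in³ × 1.63871×10⁻⁵ → 0.673674 m³
22.09 gal × 0.00378541 → 0.0836197 m³
Net: 0.237606 + 0.673674 − 0.0836197 = 0.82766 m³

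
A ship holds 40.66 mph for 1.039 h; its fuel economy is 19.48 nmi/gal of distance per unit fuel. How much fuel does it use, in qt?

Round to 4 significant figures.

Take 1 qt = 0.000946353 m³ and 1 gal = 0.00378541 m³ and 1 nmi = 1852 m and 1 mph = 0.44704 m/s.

40.66 mph → 18.1766 m/s
1.039 h → 3740.4 s
d = v × t = 18.1766 × 3740.4 = 67987.8 m
19.48 nmi/gal → 9.53053×10⁶ m/m³
V = d / (distance per unit fuel) = 67987.8 / 9.53053×10⁶ = 0.00713369 m³
In qt: 0.00713369 / 0.000946353 = 7.53809 qt

7.538 qt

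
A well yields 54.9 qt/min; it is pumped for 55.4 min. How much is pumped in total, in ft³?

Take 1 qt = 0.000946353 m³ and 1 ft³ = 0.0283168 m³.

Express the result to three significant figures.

102 ft³

54.9 qt/min → 8.65913×10⁻⁴ m³/s
55.4 min → 3324 s
V = Q × t = 8.65913×10⁻⁴ × 3324 = 2.87829 m³
In ft³: 2.87829 / 0.0283168 = 101.646 ft³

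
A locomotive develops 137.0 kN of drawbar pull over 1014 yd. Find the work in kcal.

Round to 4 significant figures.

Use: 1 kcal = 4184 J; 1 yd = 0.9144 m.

3.036×10⁴ kcal

137.0 kN × 1000 → 137000 N
1014 yd × 0.9144 → 927.202 m
W = F × d = 137000 N × 927.202 m = 1.27027×10⁸ J
1.27027×10⁸ J ÷ (4184 J/kcal) = 30360.2 kcal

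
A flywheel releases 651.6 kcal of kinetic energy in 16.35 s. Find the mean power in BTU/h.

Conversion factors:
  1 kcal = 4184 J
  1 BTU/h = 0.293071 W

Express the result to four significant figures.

5.690×10⁵ BTU/h

651.6 kcal × 4184 = 2.72629×10⁶ J
P = E / t = 2.72629×10⁶ J / 16.35 s = 166746 W
166746 W ÷ (0.293071 W/BTU/h) = 568961 BTU/h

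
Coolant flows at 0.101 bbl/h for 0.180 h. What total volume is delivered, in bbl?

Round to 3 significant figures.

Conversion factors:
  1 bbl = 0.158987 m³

0.101 bbl/h → 4.46047×10⁻⁶ m³/s
0.180 h → 648 s
V = Q × t = 4.46047×10⁻⁶ × 648 = 0.00289038 m³
In bbl: 0.00289038 / 0.158987 = 0.01818 bbl

0.0182 bbl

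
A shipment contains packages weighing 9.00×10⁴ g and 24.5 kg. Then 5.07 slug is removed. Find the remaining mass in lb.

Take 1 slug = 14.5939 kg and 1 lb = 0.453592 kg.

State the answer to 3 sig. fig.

89.3 lb

9.00×10⁴ g × 0.001 → 90 kg
24.5 kg (already kg)
5.07 slug × 14.5939 → 73.9911 kg
Net: 90 + 24.5 − 73.9911 = 40.5089 kg
In lb: 40.5089 / 0.453592 = 89.3069 lb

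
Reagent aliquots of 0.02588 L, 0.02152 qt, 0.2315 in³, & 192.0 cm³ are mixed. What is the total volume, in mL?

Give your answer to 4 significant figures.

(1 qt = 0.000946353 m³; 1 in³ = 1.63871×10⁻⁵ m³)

242.0 mL

0.02588 L × 0.001 = 2.588×10⁻⁵ m³
0.02152 qt × 0.000946353 = 2.03655×10⁻⁵ m³
0.2315 in³ × 1.63871×10⁻⁵ = 3.79361×10⁻⁶ m³
192.0 cm³ × 10⁻⁶ = 1.92×10⁻⁴ m³
Sum: 2.588×10⁻⁵ + 2.03655×10⁻⁵ + 3.79361×10⁻⁶ + 1.92×10⁻⁴ = 2.42039×10⁻⁴ m³
In mL: 2.42039×10⁻⁴ / 10⁻⁶ = 242.039 mL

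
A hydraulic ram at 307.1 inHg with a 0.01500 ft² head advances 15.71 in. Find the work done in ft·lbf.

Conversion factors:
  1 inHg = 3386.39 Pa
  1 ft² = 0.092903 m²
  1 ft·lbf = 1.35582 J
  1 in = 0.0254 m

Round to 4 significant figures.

426.5 ft·lbf

307.1 inHg → 1.03996×10⁶ Pa
0.01500 ft² → 0.00139354 m²
F = P × A = 1.03996×10⁶ × 0.00139354 = 1449.23 N
15.71 in → 0.399034 m
W = F × d = 1449.23 × 0.399034 = 578.292 J
In ft·lbf: 578.292 / 1.35582 = 426.526 ft·lbf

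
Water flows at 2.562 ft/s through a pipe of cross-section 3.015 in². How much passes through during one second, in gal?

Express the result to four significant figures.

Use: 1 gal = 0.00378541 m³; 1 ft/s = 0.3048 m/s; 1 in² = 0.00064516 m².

0.4013 gal

2.562 ft/s × 0.3048 = 0.780898 m/s
3.015 in² × 0.00064516 = 0.00194516 m²
V = v × A × t = 0.780898 m/s × 0.00194516 m² × 1 s = 0.00151897 m³
0.00151897 m³ ÷ (0.00378541 m³/gal) = 0.40127 gal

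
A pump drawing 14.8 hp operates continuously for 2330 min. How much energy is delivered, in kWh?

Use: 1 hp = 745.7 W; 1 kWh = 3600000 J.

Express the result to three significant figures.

429 kWh

14.8 hp × 745.7 = 11036.4 W
2330 min × 60 = 139800 s
E = P × t = 11036.4 W × 139800 s = 1.54289×10⁹ J
1.54289×10⁹ J ÷ (3600000 J/kWh) = 428.581 kWh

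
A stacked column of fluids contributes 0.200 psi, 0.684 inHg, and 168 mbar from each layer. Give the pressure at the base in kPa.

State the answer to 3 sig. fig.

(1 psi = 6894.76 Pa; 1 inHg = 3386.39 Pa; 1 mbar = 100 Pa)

0.200 psi × 6894.76 = 1378.95 Pa
0.684 inHg × 3386.39 = 2316.29 Pa
168 mbar × 100 = 16800 Pa
Combined: 1378.95 + 2316.29 + 16800 = 20495.2 Pa
In kPa: 20495.2 / 1000 = 20.4952 kPa

20.5 kPa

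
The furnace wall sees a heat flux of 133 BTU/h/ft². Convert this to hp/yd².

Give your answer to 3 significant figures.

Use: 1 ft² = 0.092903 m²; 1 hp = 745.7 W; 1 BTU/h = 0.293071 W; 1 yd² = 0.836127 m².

133 BTU/h/ft² × 0.293071 W/BTU/h ÷ 0.092903 m²/ft² = 419.561 W/m²
419.561 W/m² ÷ 745.7 W/hp × 0.836127 m²/yd² = 0.470439 hp/yd²

0.470 hp/yd²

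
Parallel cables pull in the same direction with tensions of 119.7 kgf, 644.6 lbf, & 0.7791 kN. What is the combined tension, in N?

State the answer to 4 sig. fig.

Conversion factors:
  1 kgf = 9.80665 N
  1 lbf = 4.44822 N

119.7 kgf × 9.80665 = 1173.86 N
644.6 lbf × 4.44822 = 2867.32 N
0.7791 kN × 1000 = 779.1 N
Combined: 1173.86 + 2867.32 + 779.1 = 4820.28 N

4820 N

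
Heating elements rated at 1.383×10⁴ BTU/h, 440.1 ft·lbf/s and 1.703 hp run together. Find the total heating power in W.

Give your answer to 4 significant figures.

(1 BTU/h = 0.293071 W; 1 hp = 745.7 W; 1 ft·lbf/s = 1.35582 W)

1.383×10⁴ BTU/h × 0.293071 → 4053.17 W
440.1 ft·lbf/s × 1.35582 → 596.696 W
1.703 hp × 745.7 → 1269.93 W
Sum: 4053.17 + 596.696 + 1269.93 = 5919.8 W

5920 W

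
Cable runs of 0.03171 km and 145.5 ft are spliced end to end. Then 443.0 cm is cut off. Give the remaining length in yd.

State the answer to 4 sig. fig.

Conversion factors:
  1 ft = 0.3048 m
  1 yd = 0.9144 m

0.03171 km × 1000 = 31.71 m
145.5 ft × 0.3048 = 44.3484 m
443.0 cm × 0.01 = 4.43 m
Result: 31.71 + 44.3484 − 4.43 = 71.6284 m
In yd: 71.6284 / 0.9144 = 78.3338 yd

78.33 yd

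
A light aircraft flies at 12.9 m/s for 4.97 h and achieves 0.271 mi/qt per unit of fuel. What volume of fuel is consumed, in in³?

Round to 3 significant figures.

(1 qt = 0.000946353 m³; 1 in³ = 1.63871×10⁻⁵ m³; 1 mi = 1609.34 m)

4.97 h → 17892 s
d = v × t = 12.9 × 17892 = 230807 m
0.271 mi/qt → 460855 m/m³
V = d / (distance per unit fuel) = 230807 / 460855 = 0.500823 m³
In in³: 0.500823 / 1.63871×10⁻⁵ = 30562 in³

3.06×10⁴ in³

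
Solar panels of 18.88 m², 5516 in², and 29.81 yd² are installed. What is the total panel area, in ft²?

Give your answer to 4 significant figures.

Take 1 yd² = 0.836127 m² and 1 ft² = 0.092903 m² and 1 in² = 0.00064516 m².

18.88 m² (already m²)
5516 in² × 0.00064516 = 3.5587 m²
29.81 yd² × 0.836127 = 24.9249 m²
Total: 18.88 + 3.5587 + 24.9249 = 47.3636 m²
In ft²: 47.3636 / 0.092903 = 509.818 ft²

509.8 ft²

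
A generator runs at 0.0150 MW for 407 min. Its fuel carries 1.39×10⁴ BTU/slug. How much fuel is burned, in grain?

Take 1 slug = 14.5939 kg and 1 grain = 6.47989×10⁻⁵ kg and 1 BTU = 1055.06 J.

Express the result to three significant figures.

0.0150 MW → 15000 W
407 min → 24420 s
E = P × t = 15000 × 24420 = 3.663×10⁸ J
1.39×10⁴ BTU/slug → 1.00489×10⁶ J/kg
m = E / e_s = 3.663×10⁸ / 1.00489×10⁶ = 364.518 kg
In grain: 364.518 / 6.47989×10⁻⁵ = 5.62537×10⁶ grain

5.63×10⁶ grain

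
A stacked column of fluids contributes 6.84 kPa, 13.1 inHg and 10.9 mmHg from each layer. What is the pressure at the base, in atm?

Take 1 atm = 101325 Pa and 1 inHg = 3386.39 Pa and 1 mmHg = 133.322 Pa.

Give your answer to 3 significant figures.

6.84 kPa × 1000 → 6840 Pa
13.1 inHg × 3386.39 → 44361.7 Pa
10.9 mmHg × 133.322 → 1453.21 Pa
Total: 6840 + 44361.7 + 1453.21 = 52654.9 Pa
In atm: 52654.9 / 101325 = 0.519663 atm

0.520 atm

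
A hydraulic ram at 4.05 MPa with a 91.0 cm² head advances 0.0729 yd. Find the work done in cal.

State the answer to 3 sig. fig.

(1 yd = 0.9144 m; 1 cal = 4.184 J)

587 cal

4.05 MPa → 4.05×10⁶ Pa
91.0 cm² → 0.0091 m²
F = P × A = 4.05×10⁶ × 0.0091 = 36855 N
0.0729 yd → 0.0666598 m
W = F × d = 36855 × 0.0666598 = 2456.75 J
In cal: 2456.75 / 4.184 = 587.177 cal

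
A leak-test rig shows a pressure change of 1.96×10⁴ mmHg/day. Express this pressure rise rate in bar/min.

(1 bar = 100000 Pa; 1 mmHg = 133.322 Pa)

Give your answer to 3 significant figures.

1.96×10⁴ mmHg/day × 133.322 Pa/mmHg ÷ 86400 s/day = 30.2443 Pa/s
30.2443 Pa/s ÷ 100000 Pa/bar × 60 s/min = 0.0181466 bar/min

0.0181 bar/min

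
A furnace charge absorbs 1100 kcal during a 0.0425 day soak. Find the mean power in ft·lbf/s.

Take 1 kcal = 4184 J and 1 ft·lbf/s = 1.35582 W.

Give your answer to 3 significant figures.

924 ft·lbf/s

1100 kcal × 4184 → 4.6024×10⁶ J
0.0425 day × 86400 → 3672 s
P = E / t = 4.6024×10⁶ J / 3672 s = 1253.38 W
1253.38 W ÷ (1.35582 W/ft·lbf/s) = 924.444 ft·lbf/s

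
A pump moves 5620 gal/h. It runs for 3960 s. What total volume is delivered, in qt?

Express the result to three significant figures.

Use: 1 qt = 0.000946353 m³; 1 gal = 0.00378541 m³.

2.47×10⁴ qt

5620 gal/h → 0.00590945 m³/s
V = Q × t = 0.00590945 × 3960 = 23.4014 m³
In qt: 23.4014 / 0.000946353 = 24728 qt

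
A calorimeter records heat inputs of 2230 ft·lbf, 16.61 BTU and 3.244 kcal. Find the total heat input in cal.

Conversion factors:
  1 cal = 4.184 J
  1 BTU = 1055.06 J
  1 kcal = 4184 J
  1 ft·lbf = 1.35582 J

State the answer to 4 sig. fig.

2230 ft·lbf × 1.35582 → 3023.48 J
16.61 BTU × 1055.06 → 17524.5 J
3.244 kcal × 4184 → 13572.9 J
Combined: 3023.48 + 17524.5 + 13572.9 = 34120.9 J
In cal: 34120.9 / 4.184 = 8155.09 cal

8155 cal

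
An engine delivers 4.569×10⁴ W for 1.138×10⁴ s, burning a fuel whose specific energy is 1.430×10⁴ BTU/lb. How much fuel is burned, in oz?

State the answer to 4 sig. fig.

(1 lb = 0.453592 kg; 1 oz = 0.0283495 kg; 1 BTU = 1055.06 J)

551.4 oz

E = P × t = 45690 × 11380 = 5.19952×10⁸ J
1.430×10⁴ BTU/lb → 3.3262×10⁷ J/kg
m = E / e_s = 5.19952×10⁸ / 3.3262×10⁷ = 15.632 kg
In oz: 15.632 / 0.0283495 = 551.403 oz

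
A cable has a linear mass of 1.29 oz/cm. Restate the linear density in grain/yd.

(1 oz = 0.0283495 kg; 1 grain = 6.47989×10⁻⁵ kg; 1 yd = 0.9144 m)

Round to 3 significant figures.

1.29 oz/cm × 0.0283495 kg/oz ÷ 0.01 m/cm = 3.65709 kg/m
3.65709 kg/m ÷ 6.47989×10⁻⁵ kg/grain × 0.9144 m/yd = 51606.5 grain/yd

5.16×10⁴ grain/yd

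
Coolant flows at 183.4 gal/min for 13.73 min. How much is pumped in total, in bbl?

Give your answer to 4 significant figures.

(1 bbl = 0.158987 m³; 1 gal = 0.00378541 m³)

183.4 gal/min → 0.0115707 m³/s
13.73 min → 823.8 s
V = Q × t = 0.0115707 × 823.8 = 9.53194 m³
In bbl: 9.53194 / 0.158987 = 59.9542 bbl

59.95 bbl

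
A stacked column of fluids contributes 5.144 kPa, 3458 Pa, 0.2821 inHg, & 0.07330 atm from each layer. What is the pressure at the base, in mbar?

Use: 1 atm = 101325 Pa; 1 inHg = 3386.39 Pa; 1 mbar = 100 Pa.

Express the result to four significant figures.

169.8 mbar

5.144 kPa × 1000 → 5144 Pa
3458 Pa (already Pa)
0.2821 inHg × 3386.39 → 955.301 Pa
0.07330 atm × 101325 → 7427.12 Pa
Sum: 5144 + 3458 + 955.301 + 7427.12 = 16984.4 Pa
In mbar: 16984.4 / 100 = 169.844 mbar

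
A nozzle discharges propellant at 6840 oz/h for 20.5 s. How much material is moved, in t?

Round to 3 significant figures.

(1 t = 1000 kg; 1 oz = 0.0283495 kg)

0.00110 t

6840 oz/h → 0.053864 kg/s
m = ṁ × t = 0.053864 × 20.5 = 1.10421 kg
In t: 1.10421 / 1000 = 0.00110421 t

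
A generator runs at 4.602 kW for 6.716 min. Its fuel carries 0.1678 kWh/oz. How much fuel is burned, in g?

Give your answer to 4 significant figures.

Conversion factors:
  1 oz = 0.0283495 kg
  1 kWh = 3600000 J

87.03 g

4.602 kW → 4602 W
6.716 min → 402.96 s
E = P × t = 4602 × 402.96 = 1.85442×10⁶ J
0.1678 kWh/oz → 2.13083×10⁷ J/kg
m = E / e_s = 1.85442×10⁶ / 2.13083×10⁷ = 0.0870281 kg
In g: 0.0870281 / 0.001 = 87.0281 g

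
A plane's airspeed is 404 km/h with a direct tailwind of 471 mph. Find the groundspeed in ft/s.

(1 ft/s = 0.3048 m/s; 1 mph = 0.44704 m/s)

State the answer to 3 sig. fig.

404 km/h × (1/3.6) = 112.222 m/s
471 mph × 0.44704 = 210.556 m/s
Sum: 112.222 + 210.556 = 322.778 m/s
In ft/s: 322.778 / 0.3048 = 1058.98 ft/s

1060 ft/s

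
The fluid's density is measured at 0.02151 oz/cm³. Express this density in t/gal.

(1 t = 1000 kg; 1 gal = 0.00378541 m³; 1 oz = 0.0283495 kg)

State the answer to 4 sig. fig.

0.02151 oz/cm³ × 0.0283495 kg/oz ÷ 10⁻⁶ m³/cm³ = 609.798 kg/m³
609.798 kg/m³ ÷ 1000 kg/t × 0.00378541 m³/gal = 0.00230834 t/gal

0.002308 t/gal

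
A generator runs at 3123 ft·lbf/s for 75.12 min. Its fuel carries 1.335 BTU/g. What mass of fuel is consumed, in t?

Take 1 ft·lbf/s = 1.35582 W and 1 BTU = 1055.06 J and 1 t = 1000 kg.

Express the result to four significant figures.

0.01355 t

3123 ft·lbf/s → 4234.23 W
75.12 min → 4507.2 s
E = P × t = 4234.23 × 4507.2 = 1.90845×10⁷ J
1.335 BTU/g → 1.40851×10⁶ J/kg
m = E / e_s = 1.90845×10⁷ / 1.40851×10⁶ = 13.5494 kg
In t: 13.5494 / 1000 = 0.0135494 t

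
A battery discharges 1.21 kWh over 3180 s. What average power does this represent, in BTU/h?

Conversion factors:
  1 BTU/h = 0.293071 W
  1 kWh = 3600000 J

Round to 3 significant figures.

4670 BTU/h

1.21 kWh × 3600000 = 4.356×10⁶ J
P = E / t = 4.356×10⁶ J / 3180 s = 1369.81 W
1369.81 W ÷ (0.293071 W/BTU/h) = 4673.99 BTU/h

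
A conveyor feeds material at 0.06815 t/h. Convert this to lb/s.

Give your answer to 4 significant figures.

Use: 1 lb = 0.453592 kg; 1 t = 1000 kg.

0.06815 t/h × 1000 kg/t ÷ 3600 s/h = 0.0189306 kg/s
0.0189306 kg/s ÷ 0.453592 kg/lb = 0.0417349 lb/s

0.04173 lb/s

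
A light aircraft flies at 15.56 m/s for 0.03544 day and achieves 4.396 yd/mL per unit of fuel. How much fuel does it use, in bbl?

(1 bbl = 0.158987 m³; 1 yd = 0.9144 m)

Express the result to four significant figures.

0.07455 bbl

0.03544 day → 3062.02 s
d = v × t = 15.56 × 3062.02 = 47645 m
4.396 yd/mL → 4.0197×10⁶ m/m³
V = d / (distance per unit fuel) = 47645 / 4.0197×10⁶ = 0.0118529 m³
In bbl: 0.0118529 / 0.158987 = 0.0745526 bbl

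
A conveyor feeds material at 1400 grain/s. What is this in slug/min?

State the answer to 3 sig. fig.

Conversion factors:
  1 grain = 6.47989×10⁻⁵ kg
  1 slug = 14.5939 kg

0.373 slug/min

1400 grain/s × 6.47989×10⁻⁵ kg/grain = 0.0907185 kg/s
0.0907185 kg/s ÷ 14.5939 kg/slug × 60 s/min = 0.372972 slug/min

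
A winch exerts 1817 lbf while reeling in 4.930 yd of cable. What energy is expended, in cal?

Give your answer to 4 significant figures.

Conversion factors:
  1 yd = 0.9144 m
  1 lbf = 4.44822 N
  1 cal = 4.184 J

8708 cal

1817 lbf × 4.44822 = 8082.42 N
4.930 yd × 0.9144 = 4.50799 m
W = F × d = 8082.42 N × 4.50799 m = 36435.5 J
36435.5 J ÷ (4.184 J/cal) = 8708.29 cal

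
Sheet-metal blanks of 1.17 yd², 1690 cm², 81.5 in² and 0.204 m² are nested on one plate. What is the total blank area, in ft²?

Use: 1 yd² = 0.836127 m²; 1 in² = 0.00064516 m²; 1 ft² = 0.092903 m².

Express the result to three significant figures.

1.17 yd² × 0.836127 → 0.978269 m²
1690 cm² × 0.0001 → 0.169 m²
81.5 in² × 0.00064516 → 0.0525805 m²
0.204 m² (already m²)
Total: 0.978269 + 0.169 + 0.0525805 + 0.204 = 1.40385 m²
In ft²: 1.40385 / 0.092903 = 15.1109 ft²

15.1 ft²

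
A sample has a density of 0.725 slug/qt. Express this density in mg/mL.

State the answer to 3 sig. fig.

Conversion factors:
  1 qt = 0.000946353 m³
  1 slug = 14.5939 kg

0.725 slug/qt × 14.5939 kg/slug ÷ 0.000946353 m³/qt = 11180.4 kg/m³
11180.4 kg/m³ ÷ 10⁻⁶ kg/mg × 10⁻⁶ m³/mL = 11180.4 mg/mL

1.12×10⁴ mg/mL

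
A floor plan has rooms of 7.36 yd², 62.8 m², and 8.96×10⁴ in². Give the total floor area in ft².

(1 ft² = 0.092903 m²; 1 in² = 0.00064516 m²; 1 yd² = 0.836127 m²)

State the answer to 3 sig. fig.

1360 ft²

7.36 yd² × 0.836127 = 6.15389 m²
62.8 m² (already m²)
8.96×10⁴ in² × 0.00064516 = 57.8063 m²
Combined: 6.15389 + 62.8 + 57.8063 = 126.76 m²
In ft²: 126.76 / 0.092903 = 1364.43 ft²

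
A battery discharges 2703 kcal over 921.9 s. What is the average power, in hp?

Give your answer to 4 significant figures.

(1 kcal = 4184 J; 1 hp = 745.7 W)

2703 kcal × 4184 = 1.13094×10⁷ J
P = E / t = 1.13094×10⁷ J / 921.9 s = 12267.5 W
12267.5 W ÷ (745.7 W/hp) = 16.451 hp

16.45 hp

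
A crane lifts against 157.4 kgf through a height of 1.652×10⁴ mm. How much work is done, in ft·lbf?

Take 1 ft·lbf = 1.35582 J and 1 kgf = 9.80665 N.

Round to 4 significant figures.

157.4 kgf × 9.80665 → 1543.57 N
1.652×10⁴ mm × 0.001 → 16.52 m
W = F × d = 1543.57 N × 16.52 m = 25499.8 J
25499.8 J ÷ (1.35582 J/ft·lbf) = 18807.7 ft·lbf

1.881×10⁴ ft·lbf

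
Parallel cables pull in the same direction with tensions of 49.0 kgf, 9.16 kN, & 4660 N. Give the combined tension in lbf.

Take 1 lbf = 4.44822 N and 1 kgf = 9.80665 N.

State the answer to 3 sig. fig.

3210 lbf

49.0 kgf × 9.80665 → 480.526 N
9.16 kN × 1000 → 9160 N
4660 N (already N)
Sum: 480.526 + 9160 + 4660 = 14300.5 N
In lbf: 14300.5 / 4.44822 = 3214.88 lbf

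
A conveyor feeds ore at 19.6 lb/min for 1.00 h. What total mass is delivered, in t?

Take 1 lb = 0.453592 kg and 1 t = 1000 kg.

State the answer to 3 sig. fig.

19.6 lb/min → 0.148173 kg/s
1.00 h → 3600 s
m = ṁ × t = 0.148173 × 3600 = 533.423 kg
In t: 533.423 / 1000 = 0.533423 t

0.533 t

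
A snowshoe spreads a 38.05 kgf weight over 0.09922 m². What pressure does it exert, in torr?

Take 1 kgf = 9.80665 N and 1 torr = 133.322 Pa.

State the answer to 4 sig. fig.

38.05 kgf × 9.80665 = 373.143 N
P = F / A = 373.143 N / 0.09922 m² = 3760.76 Pa
3760.76 Pa ÷ (133.322 Pa/torr) = 28.2081 torr

28.21 torr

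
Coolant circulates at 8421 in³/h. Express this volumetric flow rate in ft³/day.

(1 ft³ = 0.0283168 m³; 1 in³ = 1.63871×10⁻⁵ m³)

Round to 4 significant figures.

117.0 ft³/day

8421 in³/h × 1.63871×10⁻⁵ m³/in³ ÷ 3600 s/h = 3.83322×10⁻⁵ m³/s
3.83322×10⁻⁵ m³/s ÷ 0.0283168 m³/ft³ × 86400 s/day = 116.959 ft³/day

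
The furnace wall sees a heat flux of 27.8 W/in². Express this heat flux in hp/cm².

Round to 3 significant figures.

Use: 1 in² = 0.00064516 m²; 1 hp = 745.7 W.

27.8 W/in² ÷ 0.00064516 m²/in² = 43090.1 W/m²
43090.1 W/m² ÷ 745.7 W/hp × 0.0001 m²/cm² = 0.00577848 hp/cm²

0.00578 hp/cm²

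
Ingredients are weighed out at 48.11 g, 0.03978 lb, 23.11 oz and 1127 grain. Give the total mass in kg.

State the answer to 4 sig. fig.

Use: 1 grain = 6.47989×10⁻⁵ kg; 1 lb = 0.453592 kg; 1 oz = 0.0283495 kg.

48.11 g × 0.001 = 0.04811 kg
0.03978 lb × 0.453592 = 0.0180439 kg
23.11 oz × 0.0283495 = 0.655157 kg
1127 grain × 6.47989×10⁻⁵ = 0.0730284 kg
Sum: 0.04811 + 0.0180439 + 0.655157 + 0.0730284 = 0.794339 kg

0.7943 kg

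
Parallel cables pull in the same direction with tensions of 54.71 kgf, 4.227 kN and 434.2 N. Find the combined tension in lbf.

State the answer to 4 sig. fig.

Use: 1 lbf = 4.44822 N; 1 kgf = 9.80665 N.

1168 lbf

54.71 kgf × 9.80665 = 536.522 N
4.227 kN × 1000 = 4227 N
434.2 N (already N)
Sum: 536.522 + 4227 + 434.2 = 5197.72 N
In lbf: 5197.72 / 4.44822 = 1168.49 lbf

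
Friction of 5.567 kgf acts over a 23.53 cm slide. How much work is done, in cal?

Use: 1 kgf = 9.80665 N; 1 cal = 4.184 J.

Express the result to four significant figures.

5.567 kgf × 9.80665 → 54.5936 N
23.53 cm × 0.01 → 0.2353 m
W = F × d = 54.5936 N × 0.2353 m = 12.8459 J
12.8459 J ÷ (4.184 J/cal) = 3.07024 cal

3.070 cal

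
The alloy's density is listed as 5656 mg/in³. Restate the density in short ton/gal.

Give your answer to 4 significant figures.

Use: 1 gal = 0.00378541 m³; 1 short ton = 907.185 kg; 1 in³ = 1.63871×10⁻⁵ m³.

5656 mg/in³ × 10⁻⁶ kg/mg ÷ 1.63871×10⁻⁵ m³/in³ = 345.15 kg/m³
345.15 kg/m³ ÷ 907.185 kg/short ton × 0.00378541 m³/gal = 0.00144021 short ton/gal

0.001440 short ton/gal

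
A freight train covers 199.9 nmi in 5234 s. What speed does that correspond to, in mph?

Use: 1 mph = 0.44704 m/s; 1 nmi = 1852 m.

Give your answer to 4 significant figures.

158.2 mph

199.9 nmi × 1852 = 370215 m
v = d / t = 370215 m / 5234 s = 70.7327 m/s
70.7327 m/s ÷ (0.44704 m/s/mph) = 158.225 mph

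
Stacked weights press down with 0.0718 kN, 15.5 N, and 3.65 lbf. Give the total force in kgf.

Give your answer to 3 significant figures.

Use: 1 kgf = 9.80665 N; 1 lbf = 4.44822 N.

10.6 kgf

0.0718 kN × 1000 = 71.8 N
15.5 N (already N)
3.65 lbf × 4.44822 = 16.236 N
Sum: 71.8 + 15.5 + 16.236 = 103.536 N
In kgf: 103.536 / 9.80665 = 10.5577 kgf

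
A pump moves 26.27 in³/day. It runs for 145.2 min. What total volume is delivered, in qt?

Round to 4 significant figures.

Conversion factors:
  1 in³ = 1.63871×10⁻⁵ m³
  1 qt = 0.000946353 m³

26.27 in³/day → 4.98251×10⁻⁹ m³/s
145.2 min → 8712 s
V = Q × t = 4.98251×10⁻⁹ × 8712 = 4.34076×10⁻⁵ m³
In qt: 4.34076×10⁻⁵ / 0.000946353 = 0.0458683 qt

0.04587 qt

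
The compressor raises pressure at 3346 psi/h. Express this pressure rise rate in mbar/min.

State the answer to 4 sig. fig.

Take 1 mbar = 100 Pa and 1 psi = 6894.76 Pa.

3845 mbar/min

3346 psi/h × 6894.76 Pa/psi ÷ 3600 s/h = 6408.3 Pa/s
6408.3 Pa/s ÷ 100 Pa/mbar × 60 s/min = 3844.98 mbar/min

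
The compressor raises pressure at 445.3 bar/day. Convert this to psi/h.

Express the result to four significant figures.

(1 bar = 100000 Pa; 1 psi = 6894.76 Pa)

269.1 psi/h

445.3 bar/day × 100000 Pa/bar ÷ 86400 s/day = 515.394 Pa/s
515.394 Pa/s ÷ 6894.76 Pa/psi × 3600 s/h = 269.106 psi/h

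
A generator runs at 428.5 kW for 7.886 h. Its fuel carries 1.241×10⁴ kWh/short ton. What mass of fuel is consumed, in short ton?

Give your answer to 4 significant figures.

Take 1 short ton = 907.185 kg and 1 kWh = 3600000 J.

0.2723 short ton

428.5 kW → 428500 W
7.886 h → 28389.6 s
E = P × t = 428500 × 28389.6 = 1.21649×10¹⁰ J
1.241×10⁴ kWh/short ton → 4.92468×10⁷ J/kg
m = E / e_s = 1.21649×10¹⁰ / 4.92468×10⁷ = 247.019 kg
In short ton: 247.019 / 907.185 = 0.272292 short ton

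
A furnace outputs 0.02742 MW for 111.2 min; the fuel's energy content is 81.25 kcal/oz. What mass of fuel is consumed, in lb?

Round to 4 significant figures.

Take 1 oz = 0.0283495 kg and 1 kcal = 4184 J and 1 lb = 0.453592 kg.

33.63 lb

0.02742 MW → 27420 W
111.2 min → 6672 s
E = P × t = 27420 × 6672 = 1.82946×10⁸ J
81.25 kcal/oz → 1.19914×10⁷ J/kg
m = E / e_s = 1.82946×10⁸ / 1.19914×10⁷ = 15.2564 kg
In lb: 15.2564 / 0.453592 = 33.6346 lb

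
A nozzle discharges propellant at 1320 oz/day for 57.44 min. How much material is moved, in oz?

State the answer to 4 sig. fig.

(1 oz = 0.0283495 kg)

1320 oz/day → 4.33117×10⁻⁴ kg/s
57.44 min → 3446.4 s
m = ṁ × t = 4.33117×10⁻⁴ × 3446.4 = 1.49269 kg
In oz: 1.49269 / 0.0283495 = 52.6531 oz

52.65 oz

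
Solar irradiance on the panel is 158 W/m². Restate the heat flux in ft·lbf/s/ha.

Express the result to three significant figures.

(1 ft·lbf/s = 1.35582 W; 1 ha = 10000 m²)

1.17×10⁶ ft·lbf/s/ha

158 W/m² is already 158 W/m²
158 W/m² ÷ 1.35582 W/ft·lbf/s × 10000 m²/ha = 1.16535×10⁶ ft·lbf/s/ha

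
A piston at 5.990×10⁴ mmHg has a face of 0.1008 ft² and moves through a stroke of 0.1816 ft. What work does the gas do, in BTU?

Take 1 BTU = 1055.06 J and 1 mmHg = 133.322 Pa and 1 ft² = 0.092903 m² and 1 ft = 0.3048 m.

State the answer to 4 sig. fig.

5.990×10⁴ mmHg → 7.98599×10⁶ Pa
0.1008 ft² → 0.00936462 m²
F = P × A = 7.98599×10⁶ × 0.00936462 = 74785.8 N
0.1816 ft → 0.0553517 m
W = F × d = 74785.8 × 0.0553517 = 4139.52 J
In BTU: 4139.52 / 1055.06 = 3.92349 BTU

3.923 BTU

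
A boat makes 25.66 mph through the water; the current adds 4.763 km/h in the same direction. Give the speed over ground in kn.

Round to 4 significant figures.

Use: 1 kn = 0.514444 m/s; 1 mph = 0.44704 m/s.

25.66 mph × 0.44704 → 11.471 m/s
4.763 km/h × (1/3.6) → 1.32306 m/s
Sum: 11.471 + 1.32306 = 12.7941 m/s
In kn: 12.7941 / 0.514444 = 24.8698 kn

24.87 kn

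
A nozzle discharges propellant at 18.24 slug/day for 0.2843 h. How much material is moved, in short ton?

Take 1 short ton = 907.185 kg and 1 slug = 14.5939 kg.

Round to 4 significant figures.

18.24 slug/day → 0.00308093 kg/s
0.2843 h → 1023.48 s
m = ṁ × t = 0.00308093 × 1023.48 = 3.15327 kg
In short ton: 3.15327 / 907.185 = 0.00347588 short ton

0.003476 short ton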